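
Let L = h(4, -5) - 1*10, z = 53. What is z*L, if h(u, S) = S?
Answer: -795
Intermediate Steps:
L = -15 (L = -5 - 1*10 = -5 - 10 = -15)
z*L = 53*(-15) = -795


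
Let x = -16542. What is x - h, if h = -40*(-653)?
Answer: -42662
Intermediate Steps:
h = 26120
x - h = -16542 - 1*26120 = -16542 - 26120 = -42662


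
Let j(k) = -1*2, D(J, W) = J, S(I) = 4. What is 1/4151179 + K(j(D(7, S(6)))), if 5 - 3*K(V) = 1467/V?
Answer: 6131291389/24907074 ≈ 246.17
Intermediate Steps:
j(k) = -2
K(V) = 5/3 - 489/V
1/4151179 + K(j(D(7, S(6)))) = 1/4151179 + (5/3 - 489/(-2)) = 1/4151179 + (5/3 - 489*(-½)) = 1/4151179 + (5/3 + 489/2) = 1/4151179 + 1477/6 = 6131291389/24907074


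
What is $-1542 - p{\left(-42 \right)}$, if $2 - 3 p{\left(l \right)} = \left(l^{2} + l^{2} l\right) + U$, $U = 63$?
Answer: $- \frac{76889}{3} \approx -25630.0$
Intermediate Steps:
$p{\left(l \right)} = - \frac{61}{3} - \frac{l^{2}}{3} - \frac{l^{3}}{3}$ ($p{\left(l \right)} = \frac{2}{3} - \frac{\left(l^{2} + l^{2} l\right) + 63}{3} = \frac{2}{3} - \frac{\left(l^{2} + l^{3}\right) + 63}{3} = \frac{2}{3} - \frac{63 + l^{2} + l^{3}}{3} = \frac{2}{3} - \left(21 + \frac{l^{2}}{3} + \frac{l^{3}}{3}\right) = - \frac{61}{3} - \frac{l^{2}}{3} - \frac{l^{3}}{3}$)
$-1542 - p{\left(-42 \right)} = -1542 - \left(- \frac{61}{3} - \frac{\left(-42\right)^{2}}{3} - \frac{\left(-42\right)^{3}}{3}\right) = -1542 - \left(- \frac{61}{3} - 588 - -24696\right) = -1542 - \left(- \frac{61}{3} - 588 + 24696\right) = -1542 - \frac{72263}{3} = - \frac{76889}{3}$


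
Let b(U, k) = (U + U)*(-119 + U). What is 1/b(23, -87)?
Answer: -1/4416 ≈ -0.00022645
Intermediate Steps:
b(U, k) = 2*U*(-119 + U) (b(U, k) = (2*U)*(-119 + U) = 2*U*(-119 + U))
1/b(23, -87) = 1/(2*23*(-119 + 23)) = 1/(2*23*(-96)) = 1/(-4416) = -1/4416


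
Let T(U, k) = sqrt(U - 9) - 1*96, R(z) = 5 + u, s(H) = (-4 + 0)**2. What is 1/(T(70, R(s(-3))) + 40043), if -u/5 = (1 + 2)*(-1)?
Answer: 39947/1595762748 - sqrt(61)/1595762748 ≈ 2.5028e-5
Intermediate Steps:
s(H) = 16 (s(H) = (-4)**2 = 16)
u = 15 (u = -5*(1 + 2)*(-1) = -15*(-1) = -5*(-3) = 15)
R(z) = 20 (R(z) = 5 + 15 = 20)
T(U, k) = -96 + sqrt(-9 + U) (T(U, k) = sqrt(-9 + U) - 96 = -96 + sqrt(-9 + U))
1/(T(70, R(s(-3))) + 40043) = 1/((-96 + sqrt(-9 + 70)) + 40043) = 1/((-96 + sqrt(61)) + 40043) = 1/(39947 + sqrt(61))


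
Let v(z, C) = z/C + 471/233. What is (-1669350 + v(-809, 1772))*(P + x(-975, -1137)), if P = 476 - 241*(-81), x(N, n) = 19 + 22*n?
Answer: 1722395527308015/206438 ≈ 8.3434e+9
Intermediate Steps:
v(z, C) = 471/233 + z/C (v(z, C) = z/C + 471*(1/233) = z/C + 471/233 = 471/233 + z/C)
P = 19997 (P = 476 + 19521 = 19997)
(-1669350 + v(-809, 1772))*(P + x(-975, -1137)) = (-1669350 + (471/233 - 809/1772))*(19997 + (19 + 22*(-1137))) = (-1669350 + (471/233 - 809*1/1772))*(19997 + (19 - 25014)) = (-1669350 + (471/233 - 809/1772))*(19997 - 24995) = (-1669350 + 646115/412876)*(-4998) = -689233904485/412876*(-4998) = 1722395527308015/206438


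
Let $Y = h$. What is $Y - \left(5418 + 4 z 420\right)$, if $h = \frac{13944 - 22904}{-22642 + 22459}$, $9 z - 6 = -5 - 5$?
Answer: $- \frac{845894}{183} \approx -4622.4$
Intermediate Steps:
$z = - \frac{4}{9}$ ($z = \frac{2}{3} + \frac{-5 - 5}{9} = \frac{2}{3} + \frac{1}{9} \left(-10\right) = \frac{2}{3} - \frac{10}{9} = - \frac{4}{9} \approx -0.44444$)
$h = \frac{8960}{183}$ ($h = - \frac{8960}{-183} = \left(-8960\right) \left(- \frac{1}{183}\right) = \frac{8960}{183} \approx 48.962$)
$Y = \frac{8960}{183} \approx 48.962$
$Y - \left(5418 + 4 z 420\right) = \frac{8960}{183} - \left(5418 + 4 \left(- \frac{4}{9}\right) 420\right) = \frac{8960}{183} - \left(5418 - \frac{2240}{3}\right) = \frac{8960}{183} - \frac{14014}{3} = - \frac{845894}{183}$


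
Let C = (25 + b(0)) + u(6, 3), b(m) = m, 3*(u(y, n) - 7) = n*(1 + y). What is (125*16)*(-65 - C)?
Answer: -208000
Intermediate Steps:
u(y, n) = 7 + n*(1 + y)/3 (u(y, n) = 7 + (n*(1 + y))/3 = 7 + n*(1 + y)/3)
C = 39 (C = (25 + 0) + (7 + (⅓)*3 + (⅓)*3*6) = 25 + (7 + 1 + 6) = 25 + 14 = 39)
(125*16)*(-65 - C) = (125*16)*(-65 - 1*39) = 2000*(-65 - 39) = 2000*(-104) = -208000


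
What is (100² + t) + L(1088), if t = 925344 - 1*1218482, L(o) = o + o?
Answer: -280962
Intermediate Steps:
L(o) = 2*o
t = -293138 (t = 925344 - 1218482 = -293138)
(100² + t) + L(1088) = (100² - 293138) + 2*1088 = (10000 - 293138) + 2176 = -283138 + 2176 = -280962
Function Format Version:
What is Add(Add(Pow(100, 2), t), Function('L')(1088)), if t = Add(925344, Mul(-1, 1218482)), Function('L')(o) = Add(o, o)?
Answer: -280962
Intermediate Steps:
Function('L')(o) = Mul(2, o)
t = -293138 (t = Add(925344, -1218482) = -293138)
Add(Add(Pow(100, 2), t), Function('L')(1088)) = Add(Add(Pow(100, 2), -293138), Mul(2, 1088)) = Add(Add(10000, -293138), 2176) = Add(-283138, 2176) = -280962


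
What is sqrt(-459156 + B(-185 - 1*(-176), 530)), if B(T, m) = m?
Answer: I*sqrt(458626) ≈ 677.22*I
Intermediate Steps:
sqrt(-459156 + B(-185 - 1*(-176), 530)) = sqrt(-459156 + 530) = sqrt(-458626) = I*sqrt(458626)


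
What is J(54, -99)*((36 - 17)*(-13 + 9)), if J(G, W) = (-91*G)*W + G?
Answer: -36977040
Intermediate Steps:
J(G, W) = G - 91*G*W (J(G, W) = -91*G*W + G = G - 91*G*W)
J(54, -99)*((36 - 17)*(-13 + 9)) = (54*(1 - 91*(-99)))*((36 - 17)*(-13 + 9)) = (54*(1 + 9009))*(19*(-4)) = (54*9010)*(-76) = 486540*(-76) = -36977040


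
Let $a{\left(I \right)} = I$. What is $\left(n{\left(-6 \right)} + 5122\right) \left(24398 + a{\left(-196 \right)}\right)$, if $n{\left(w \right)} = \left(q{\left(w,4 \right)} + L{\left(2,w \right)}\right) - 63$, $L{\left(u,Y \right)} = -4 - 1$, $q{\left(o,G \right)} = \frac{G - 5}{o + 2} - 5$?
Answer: $\frac{244403897}{2} \approx 1.222 \cdot 10^{8}$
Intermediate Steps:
$q{\left(o,G \right)} = -5 + \frac{-5 + G}{2 + o}$ ($q{\left(o,G \right)} = \frac{-5 + G}{2 + o} - 5 = -5 + \frac{-5 + G}{2 + o}$)
$L{\left(u,Y \right)} = -5$
$n{\left(w \right)} = -68 + \frac{-11 - 5 w}{2 + w}$ ($n{\left(w \right)} = \left(\frac{-15 + 4 - 5 w}{2 + w} - 5\right) - 63 = \left(\frac{-11 - 5 w}{2 + w} - 5\right) - 63 = \left(-5 + \frac{-11 - 5 w}{2 + w}\right) - 63 = -68 + \frac{-11 - 5 w}{2 + w}$)
$\left(n{\left(-6 \right)} + 5122\right) \left(24398 + a{\left(-196 \right)}\right) = \left(\frac{-147 - -438}{2 - 6} + 5122\right) \left(24398 - 196\right) = \left(\frac{-147 + 438}{-4} + 5122\right) 24202 = \left(\left(- \frac{1}{4}\right) 291 + 5122\right) 24202 = \left(- \frac{291}{4} + 5122\right) 24202 = \frac{20197}{4} \cdot 24202 = \frac{244403897}{2}$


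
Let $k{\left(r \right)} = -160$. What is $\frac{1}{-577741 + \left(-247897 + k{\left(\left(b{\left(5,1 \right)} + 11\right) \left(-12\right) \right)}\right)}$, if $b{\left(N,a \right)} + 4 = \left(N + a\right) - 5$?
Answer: $- \frac{1}{825798} \approx -1.211 \cdot 10^{-6}$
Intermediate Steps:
$b{\left(N,a \right)} = -9 + N + a$ ($b{\left(N,a \right)} = -4 - \left(5 - N - a\right) = -4 + \left(-5 + N + a\right) = -9 + N + a$)
$\frac{1}{-577741 + \left(-247897 + k{\left(\left(b{\left(5,1 \right)} + 11\right) \left(-12\right) \right)}\right)} = \frac{1}{-577741 - 248057} = \frac{1}{-825798} = - \frac{1}{825798}$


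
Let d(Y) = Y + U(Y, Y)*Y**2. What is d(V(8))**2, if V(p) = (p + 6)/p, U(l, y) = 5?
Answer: 74529/256 ≈ 291.13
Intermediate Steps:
V(p) = (6 + p)/p
d(Y) = Y + 5*Y**2
d(V(8))**2 = (((6 + 8)/8)*(1 + 5*((6 + 8)/8)))**2 = (((1/8)*14)*(1 + 5*((1/8)*14)))**2 = (7*(1 + 5*(7/4))/4)**2 = (7*(1 + 35/4)/4)**2 = ((7/4)*(39/4))**2 = (273/16)**2 = 74529/256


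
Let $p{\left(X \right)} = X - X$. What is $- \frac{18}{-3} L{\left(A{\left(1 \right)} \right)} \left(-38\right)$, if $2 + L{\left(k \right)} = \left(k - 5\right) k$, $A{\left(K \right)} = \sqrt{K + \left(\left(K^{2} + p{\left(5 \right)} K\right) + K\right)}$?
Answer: $-228 + 1140 \sqrt{3} \approx 1746.5$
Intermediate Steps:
$p{\left(X \right)} = 0$
$A{\left(K \right)} = \sqrt{K^{2} + 2 K}$ ($A{\left(K \right)} = \sqrt{K + \left(\left(K^{2} + 0 K\right) + K\right)} = \sqrt{K + \left(\left(K^{2} + 0\right) + K\right)} = \sqrt{K + \left(K^{2} + K\right)} = \sqrt{K + \left(K + K^{2}\right)} = \sqrt{K^{2} + 2 K}$)
$L{\left(k \right)} = -2 + k \left(-5 + k\right)$ ($L{\left(k \right)} = -2 + \left(k - 5\right) k = -2 + \left(-5 + k\right) k = -2 + k \left(-5 + k\right)$)
$- \frac{18}{-3} L{\left(A{\left(1 \right)} \right)} \left(-38\right) = - \frac{18}{-3} \left(-2 + \left(\sqrt{1 \left(2 + 1\right)}\right)^{2} - 5 \sqrt{1 \left(2 + 1\right)}\right) \left(-38\right) = \left(-18\right) \left(- \frac{1}{3}\right) \left(-2 + \left(\sqrt{1 \cdot 3}\right)^{2} - 5 \sqrt{1 \cdot 3}\right) \left(-38\right) = 6 \left(-2 + \left(\sqrt{3}\right)^{2} - 5 \sqrt{3}\right) \left(-38\right) = 6 \left(-2 + 3 - 5 \sqrt{3}\right) \left(-38\right) = 6 \left(1 - 5 \sqrt{3}\right) \left(-38\right) = \left(6 - 30 \sqrt{3}\right) \left(-38\right) = -228 + 1140 \sqrt{3}$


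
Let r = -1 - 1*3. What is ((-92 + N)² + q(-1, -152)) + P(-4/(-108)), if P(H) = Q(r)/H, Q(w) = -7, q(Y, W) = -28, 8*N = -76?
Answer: 40341/4 ≈ 10085.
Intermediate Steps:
N = -19/2 (N = (⅛)*(-76) = -19/2 ≈ -9.5000)
r = -4 (r = -1 - 3 = -4)
P(H) = -7/H
((-92 + N)² + q(-1, -152)) + P(-4/(-108)) = ((-92 - 19/2)² - 28) - 7/((-4/(-108))) = ((-203/2)² - 28) - 7/((-4*(-1/108))) = (41209/4 - 28) - 7/1/27 = 41097/4 - 7*27 = 41097/4 - 189 = 40341/4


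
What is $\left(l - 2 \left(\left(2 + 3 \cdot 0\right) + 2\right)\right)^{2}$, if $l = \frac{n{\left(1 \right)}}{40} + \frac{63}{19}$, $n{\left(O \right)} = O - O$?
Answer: $\frac{7921}{361} \approx 21.942$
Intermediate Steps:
$n{\left(O \right)} = 0$
$l = \frac{63}{19}$ ($l = \frac{0}{40} + \frac{63}{19} = 0 \cdot \frac{1}{40} + 63 \cdot \frac{1}{19} = 0 + \frac{63}{19} = \frac{63}{19} \approx 3.3158$)
$\left(l - 2 \left(\left(2 + 3 \cdot 0\right) + 2\right)\right)^{2} = \left(\frac{63}{19} - 2 \left(\left(2 + 3 \cdot 0\right) + 2\right)\right)^{2} = \left(\frac{63}{19} - 2 \left(\left(2 + 0\right) + 2\right)\right)^{2} = \left(\frac{63}{19} - 2 \left(2 + 2\right)\right)^{2} = \left(\frac{63}{19} - 8\right)^{2} = \left(- \frac{89}{19}\right)^{2} = \frac{7921}{361}$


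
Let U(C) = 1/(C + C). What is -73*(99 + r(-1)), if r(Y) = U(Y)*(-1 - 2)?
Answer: -14673/2 ≈ -7336.5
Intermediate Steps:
U(C) = 1/(2*C)
r(Y) = -3/(2*Y) (r(Y) = (1/(2*Y))*(-1 - 2) = (1/(2*Y))*(-3) = -3/(2*Y))
-73*(99 + r(-1)) = -73*(99 - 3/2/(-1)) = -73*(99 - 3/2*(-1)) = -73*(99 + 3/2) = -73*201/2 = -14673/2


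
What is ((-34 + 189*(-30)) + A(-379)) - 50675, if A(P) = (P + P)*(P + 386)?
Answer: -61685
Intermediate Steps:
A(P) = 2*P*(386 + P) (A(P) = (2*P)*(386 + P) = 2*P*(386 + P))
((-34 + 189*(-30)) + A(-379)) - 50675 = ((-34 + 189*(-30)) + 2*(-379)*(386 - 379)) - 50675 = ((-34 - 5670) + 2*(-379)*7) - 50675 = (-5704 - 5306) - 50675 = -11010 - 50675 = -61685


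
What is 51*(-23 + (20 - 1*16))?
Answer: -969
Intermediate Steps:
51*(-23 + (20 - 1*16)) = 51*(-23 + (20 - 16)) = 51*(-23 + 4) = 51*(-19) = -969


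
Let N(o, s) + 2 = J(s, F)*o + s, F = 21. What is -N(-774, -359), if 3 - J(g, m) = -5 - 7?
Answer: 11971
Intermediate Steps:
J(g, m) = 15 (J(g, m) = 3 - (-5 - 7) = 3 - 1*(-12) = 3 + 12 = 15)
N(o, s) = -2 + s + 15*o (N(o, s) = -2 + (15*o + s) = -2 + (s + 15*o) = -2 + s + 15*o)
-N(-774, -359) = -(-2 - 359 + 15*(-774)) = -(-2 - 359 - 11610) = -1*(-11971) = 11971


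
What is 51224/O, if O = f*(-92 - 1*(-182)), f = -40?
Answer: -6403/450 ≈ -14.229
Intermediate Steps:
O = -3600 (O = -40*(-92 - 1*(-182)) = -40*(-92 + 182) = -40*90 = -3600)
51224/O = 51224/(-3600) = 51224*(-1/3600) = -6403/450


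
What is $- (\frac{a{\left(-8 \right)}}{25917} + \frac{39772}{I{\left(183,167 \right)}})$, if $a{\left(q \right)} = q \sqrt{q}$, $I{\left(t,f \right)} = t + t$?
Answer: $- \frac{326}{3} + \frac{16 i \sqrt{2}}{25917} \approx -108.67 + 0.00087307 i$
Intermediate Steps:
$I{\left(t,f \right)} = 2 t$
$a{\left(q \right)} = q^{\frac{3}{2}}$
$- (\frac{a{\left(-8 \right)}}{25917} + \frac{39772}{I{\left(183,167 \right)}}) = - (\frac{\left(-8\right)^{\frac{3}{2}}}{25917} + \frac{39772}{2 \cdot 183}) = - (- 16 i \sqrt{2} \cdot \frac{1}{25917} + \frac{39772}{366}) = - (- \frac{16 i \sqrt{2}}{25917} + 39772 \cdot \frac{1}{366}) = - (- \frac{16 i \sqrt{2}}{25917} + \frac{326}{3}) = - (\frac{326}{3} - \frac{16 i \sqrt{2}}{25917}) = - \frac{326}{3} + \frac{16 i \sqrt{2}}{25917}$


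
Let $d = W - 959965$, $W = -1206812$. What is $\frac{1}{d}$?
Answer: $- \frac{1}{2166777} \approx -4.6151 \cdot 10^{-7}$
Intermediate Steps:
$d = -2166777$ ($d = -1206812 - 959965 = -2166777$)
$\frac{1}{d} = \frac{1}{-2166777} = - \frac{1}{2166777}$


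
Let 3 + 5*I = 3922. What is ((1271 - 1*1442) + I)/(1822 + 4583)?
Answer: 3064/32025 ≈ 0.095675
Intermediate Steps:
I = 3919/5 (I = -⅗ + (⅕)*3922 = -⅗ + 3922/5 = 3919/5 ≈ 783.80)
((1271 - 1*1442) + I)/(1822 + 4583) = ((1271 - 1*1442) + 3919/5)/(1822 + 4583) = ((1271 - 1442) + 3919/5)/6405 = (-171 + 3919/5)*(1/6405) = (3064/5)*(1/6405) = 3064/32025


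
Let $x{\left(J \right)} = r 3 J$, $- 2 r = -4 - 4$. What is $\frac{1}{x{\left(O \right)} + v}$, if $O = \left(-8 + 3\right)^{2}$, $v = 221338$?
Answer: $\frac{1}{221638} \approx 4.5119 \cdot 10^{-6}$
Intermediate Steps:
$r = 4$ ($r = - \frac{-4 - 4}{2} = \left(- \frac{1}{2}\right) \left(-8\right) = 4$)
$O = 25$ ($O = \left(-5\right)^{2} = 25$)
$x{\left(J \right)} = 12 J$ ($x{\left(J \right)} = 4 \cdot 3 J = 12 J$)
$\frac{1}{x{\left(O \right)} + v} = \frac{1}{12 \cdot 25 + 221338} = \frac{1}{300 + 221338} = \frac{1}{221638}$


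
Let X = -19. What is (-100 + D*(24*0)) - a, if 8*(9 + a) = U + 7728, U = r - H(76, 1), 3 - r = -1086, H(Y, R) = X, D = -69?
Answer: -2391/2 ≈ -1195.5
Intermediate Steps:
H(Y, R) = -19
r = 1089 (r = 3 - 1*(-1086) = 3 + 1086 = 1089)
U = 1108 (U = 1089 - 1*(-19) = 1089 + 19 = 1108)
a = 2191/2 (a = -9 + (1108 + 7728)/8 = -9 + (⅛)*8836 = -9 + 2209/2 = 2191/2 ≈ 1095.5)
(-100 + D*(24*0)) - a = (-100 - 1656*0) - 1*2191/2 = (-100 - 69*0) - 2191/2 = (-100 + 0) - 2191/2 = -100 - 2191/2 = -2391/2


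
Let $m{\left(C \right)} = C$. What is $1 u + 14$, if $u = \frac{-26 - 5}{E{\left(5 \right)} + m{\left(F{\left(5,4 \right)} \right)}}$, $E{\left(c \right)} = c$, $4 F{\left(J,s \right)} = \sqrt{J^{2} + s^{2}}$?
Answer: $\frac{2546}{359} + \frac{124 \sqrt{41}}{359} \approx 9.3036$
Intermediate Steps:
$F{\left(J,s \right)} = \frac{\sqrt{J^{2} + s^{2}}}{4}$
$u = - \frac{31}{5 + \frac{\sqrt{41}}{4}}$ ($u = \frac{-26 - 5}{5 + \frac{\sqrt{5^{2} + 4^{2}}}{4}} = - \frac{31}{5 + \frac{\sqrt{25 + 16}}{4}} = - \frac{31}{5 + \frac{\sqrt{41}}{4}} \approx -4.6964$)
$1 u + 14 = 1 \left(- \frac{2480}{359} + \frac{124 \sqrt{41}}{359}\right) + 14 = \left(- \frac{2480}{359} + \frac{124 \sqrt{41}}{359}\right) + 14 = \frac{2546}{359} + \frac{124 \sqrt{41}}{359}$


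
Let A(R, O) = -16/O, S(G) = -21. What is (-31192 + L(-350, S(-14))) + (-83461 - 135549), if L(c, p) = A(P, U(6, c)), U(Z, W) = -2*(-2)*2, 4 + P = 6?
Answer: -250204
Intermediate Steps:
P = 2 (P = -4 + 6 = 2)
U(Z, W) = 8 (U(Z, W) = 4*2 = 8)
L(c, p) = -2 (L(c, p) = -16/8 = -16*⅛ = -2)
(-31192 + L(-350, S(-14))) + (-83461 - 135549) = (-31192 - 2) + (-83461 - 135549) = -31194 - 219010 = -250204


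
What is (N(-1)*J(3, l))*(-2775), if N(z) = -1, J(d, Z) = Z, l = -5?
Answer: -13875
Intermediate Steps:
(N(-1)*J(3, l))*(-2775) = -1*(-5)*(-2775) = 5*(-2775) = -13875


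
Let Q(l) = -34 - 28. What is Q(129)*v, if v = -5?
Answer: 310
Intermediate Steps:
Q(l) = -62
Q(129)*v = -62*(-5) = 310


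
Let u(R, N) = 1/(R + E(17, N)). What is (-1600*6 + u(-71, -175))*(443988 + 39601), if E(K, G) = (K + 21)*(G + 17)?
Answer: -28202910963589/6075 ≈ -4.6425e+9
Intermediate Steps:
E(K, G) = (17 + G)*(21 + K) (E(K, G) = (21 + K)*(17 + G) = (17 + G)*(21 + K))
u(R, N) = 1/(646 + R + 38*N) (u(R, N) = 1/(R + (357 + 17*17 + 21*N + N*17)) = 1/(R + (357 + 289 + 21*N + 17*N)) = 1/(R + (646 + 38*N)) = 1/(646 + R + 38*N))
(-1600*6 + u(-71, -175))*(443988 + 39601) = (-1600*6 + 1/(646 - 71 + 38*(-175)))*(443988 + 39601) = (-9600 + 1/(646 - 71 - 6650))*483589 = (-9600 + 1/(-6075))*483589 = (-9600 - 1/6075)*483589 = -58320001/6075*483589 = -28202910963589/6075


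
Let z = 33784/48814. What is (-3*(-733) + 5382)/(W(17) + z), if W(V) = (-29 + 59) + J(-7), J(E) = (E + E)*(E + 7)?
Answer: 185029467/749102 ≈ 247.00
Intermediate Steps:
J(E) = 2*E*(7 + E) (J(E) = (2*E)*(7 + E) = 2*E*(7 + E))
W(V) = 30 (W(V) = (-29 + 59) + 2*(-7)*(7 - 7) = 30 + 2*(-7)*0 = 30 + 0 = 30)
z = 16892/24407 (z = 33784*(1/48814) = 16892/24407 ≈ 0.69210)
(-3*(-733) + 5382)/(W(17) + z) = (-3*(-733) + 5382)/(30 + 16892/24407) = (2199 + 5382)/(749102/24407) = 7581*(24407/749102) = 185029467/749102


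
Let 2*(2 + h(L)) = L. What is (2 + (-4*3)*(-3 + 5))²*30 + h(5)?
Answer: 29041/2 ≈ 14521.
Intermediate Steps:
h(L) = -2 + L/2
(2 + (-4*3)*(-3 + 5))²*30 + h(5) = (2 + (-4*3)*(-3 + 5))²*30 + (-2 + (½)*5) = (2 - 12*2)²*30 + (-2 + 5/2) = (2 - 24)²*30 + ½ = (-22)²*30 + ½ = 484*30 + ½ = 14520 + ½ = 29041/2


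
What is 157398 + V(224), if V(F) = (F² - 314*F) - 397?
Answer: 136841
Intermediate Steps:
V(F) = -397 + F² - 314*F
157398 + V(224) = 157398 + (-397 + 224² - 314*224) = 157398 + (-397 + 50176 - 70336) = 157398 - 20557 = 136841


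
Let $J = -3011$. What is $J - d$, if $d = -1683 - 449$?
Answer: $-879$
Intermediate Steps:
$d = -2132$
$J - d = -3011 - -2132 = -3011 + 2132 = -879$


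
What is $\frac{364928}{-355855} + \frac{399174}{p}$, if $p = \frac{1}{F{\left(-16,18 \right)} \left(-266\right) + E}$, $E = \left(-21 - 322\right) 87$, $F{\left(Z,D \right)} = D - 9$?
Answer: $- \frac{4578919335990878}{355855} \approx -1.2867 \cdot 10^{10}$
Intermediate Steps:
$F{\left(Z,D \right)} = -9 + D$ ($F{\left(Z,D \right)} = D - 9 = -9 + D$)
$E = -29841$ ($E = \left(-343\right) 87 = -29841$)
$p = - \frac{1}{32235}$ ($p = \frac{1}{\left(-9 + 18\right) \left(-266\right) - 29841} = \frac{1}{9 \left(-266\right) - 29841} = \frac{1}{-2394 - 29841} = \frac{1}{-32235} = - \frac{1}{32235} \approx -3.1022 \cdot 10^{-5}$)
$\frac{364928}{-355855} + \frac{399174}{p} = \frac{364928}{-355855} + \frac{399174}{- \frac{1}{32235}} = 364928 \left(- \frac{1}{355855}\right) + 399174 \left(-32235\right) = - \frac{364928}{355855} - 12867373890 = - \frac{4578919335990878}{355855}$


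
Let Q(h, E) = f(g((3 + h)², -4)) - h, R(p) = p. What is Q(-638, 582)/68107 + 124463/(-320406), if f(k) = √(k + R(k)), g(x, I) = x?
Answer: -8272382513/21821891442 + 635*√2/68107 ≈ -0.36590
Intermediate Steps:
f(k) = √2*√k (f(k) = √(k + k) = √(2*k) = √2*√k)
Q(h, E) = -h + √2*√((3 + h)²) (Q(h, E) = √2*√((3 + h)²) - h = -h + √2*√((3 + h)²))
Q(-638, 582)/68107 + 124463/(-320406) = (-1*(-638) + √2*√((3 - 638)²))/68107 + 124463/(-320406) = (638 + √2*√((-635)²))*(1/68107) + 124463*(-1/320406) = (638 + √2*√403225)*(1/68107) - 124463/320406 = (638 + √2*635)*(1/68107) - 124463/320406 = (638 + 635*√2)*(1/68107) - 124463/320406 = (638/68107 + 635*√2/68107) - 124463/320406 = -8272382513/21821891442 + 635*√2/68107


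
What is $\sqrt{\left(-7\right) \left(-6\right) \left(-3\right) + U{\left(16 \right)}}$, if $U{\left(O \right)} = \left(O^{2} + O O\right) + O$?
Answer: $\sqrt{402} \approx 20.05$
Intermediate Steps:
$U{\left(O \right)} = O + 2 O^{2}$ ($U{\left(O \right)} = \left(O^{2} + O^{2}\right) + O = 2 O^{2} + O = O + 2 O^{2}$)
$\sqrt{\left(-7\right) \left(-6\right) \left(-3\right) + U{\left(16 \right)}} = \sqrt{\left(-7\right) \left(-6\right) \left(-3\right) + 16 \left(1 + 2 \cdot 16\right)} = \sqrt{42 \left(-3\right) + 16 \left(1 + 32\right)} = \sqrt{-126 + 16 \cdot 33} = \sqrt{-126 + 528} = \sqrt{402}$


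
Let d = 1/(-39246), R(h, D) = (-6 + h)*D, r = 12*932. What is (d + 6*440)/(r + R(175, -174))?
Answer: -103609439/715140612 ≈ -0.14488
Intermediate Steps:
r = 11184
R(h, D) = D*(-6 + h)
d = -1/39246 ≈ -2.5480e-5
(d + 6*440)/(r + R(175, -174)) = (-1/39246 + 6*440)/(11184 - 174*(-6 + 175)) = (-1/39246 + 2640)/(11184 - 174*169) = 103609439/(39246*(11184 - 29406)) = (103609439/39246)/(-18222) = (103609439/39246)*(-1/18222) = -103609439/715140612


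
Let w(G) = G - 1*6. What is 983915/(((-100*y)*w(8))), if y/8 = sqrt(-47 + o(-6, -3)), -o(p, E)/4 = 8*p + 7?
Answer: -196783*sqrt(13)/12480 ≈ -56.852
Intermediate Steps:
o(p, E) = -28 - 32*p (o(p, E) = -4*(8*p + 7) = -4*(7 + 8*p) = -28 - 32*p)
w(G) = -6 + G (w(G) = G - 6 = -6 + G)
y = 24*sqrt(13) (y = 8*sqrt(-47 + (-28 - 32*(-6))) = 8*sqrt(-47 + (-28 + 192)) = 8*sqrt(-47 + 164) = 8*sqrt(117) = 8*(3*sqrt(13)) = 24*sqrt(13) ≈ 86.533)
983915/(((-100*y)*w(8))) = 983915/(((-2400*sqrt(13))*(-6 + 8))) = 983915/((-2400*sqrt(13)*2)) = 983915/((-4800*sqrt(13))) = 983915*(-sqrt(13)/62400) = -196783*sqrt(13)/12480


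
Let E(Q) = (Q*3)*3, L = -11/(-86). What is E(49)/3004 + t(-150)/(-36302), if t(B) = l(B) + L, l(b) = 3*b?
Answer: 13330459/83735749 ≈ 0.15920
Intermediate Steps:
L = 11/86 (L = -11*(-1/86) = 11/86 ≈ 0.12791)
t(B) = 11/86 + 3*B (t(B) = 3*B + 11/86 = 11/86 + 3*B)
E(Q) = 9*Q (E(Q) = (3*Q)*3 = 9*Q)
E(49)/3004 + t(-150)/(-36302) = (9*49)/3004 + (11/86 + 3*(-150))/(-36302) = 441*(1/3004) + (11/86 - 450)*(-1/36302) = 441/3004 - 38689/86*(-1/36302) = 441/3004 + 5527/445996 = 13330459/83735749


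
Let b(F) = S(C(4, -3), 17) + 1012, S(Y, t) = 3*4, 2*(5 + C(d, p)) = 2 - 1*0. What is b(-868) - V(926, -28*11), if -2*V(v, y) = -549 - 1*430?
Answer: 1069/2 ≈ 534.50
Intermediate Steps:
V(v, y) = 979/2 (V(v, y) = -(-549 - 1*430)/2 = -(-549 - 430)/2 = -1/2*(-979) = 979/2)
C(d, p) = -4 (C(d, p) = -5 + (2 - 1*0)/2 = -5 + (2 + 0)/2 = -5 + (1/2)*2 = -5 + 1 = -4)
S(Y, t) = 12
b(F) = 1024 (b(F) = 12 + 1012 = 1024)
b(-868) - V(926, -28*11) = 1024 - 1*979/2 = 1024 - 979/2 = 1069/2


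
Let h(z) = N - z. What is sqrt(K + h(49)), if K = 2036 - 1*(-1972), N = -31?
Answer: 2*sqrt(982) ≈ 62.674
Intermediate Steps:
K = 4008 (K = 2036 + 1972 = 4008)
h(z) = -31 - z
sqrt(K + h(49)) = sqrt(4008 + (-31 - 1*49)) = sqrt(4008 + (-31 - 49)) = sqrt(4008 - 80) = sqrt(3928) = 2*sqrt(982)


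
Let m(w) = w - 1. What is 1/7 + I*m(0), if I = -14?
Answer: 99/7 ≈ 14.143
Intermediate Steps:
m(w) = -1 + w
1/7 + I*m(0) = 1/7 - 14*(-1 + 0) = 1/7 - 14*(-1) = 1/7 + 14 = 99/7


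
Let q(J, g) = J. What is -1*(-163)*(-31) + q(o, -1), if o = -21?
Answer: -5074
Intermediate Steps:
-1*(-163)*(-31) + q(o, -1) = -1*(-163)*(-31) - 21 = 163*(-31) - 21 = -5053 - 21 = -5074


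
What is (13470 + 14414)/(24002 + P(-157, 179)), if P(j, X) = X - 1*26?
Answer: 27884/24155 ≈ 1.1544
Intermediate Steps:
P(j, X) = -26 + X (P(j, X) = X - 26 = -26 + X)
(13470 + 14414)/(24002 + P(-157, 179)) = (13470 + 14414)/(24002 + (-26 + 179)) = 27884/(24002 + 153) = 27884/24155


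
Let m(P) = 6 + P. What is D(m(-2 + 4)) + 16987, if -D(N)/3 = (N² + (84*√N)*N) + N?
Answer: 16771 - 4032*√2 ≈ 11069.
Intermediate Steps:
D(N) = -252*N^(3/2) - 3*N - 3*N² (D(N) = -3*((N² + (84*√N)*N) + N) = -3*((N² + 84*N^(3/2)) + N) = -3*(N + N² + 84*N^(3/2)) = -252*N^(3/2) - 3*N - 3*N²)
D(m(-2 + 4)) + 16987 = (-252*(6 + (-2 + 4))^(3/2) - 3*(6 + (-2 + 4)) - 3*(6 + (-2 + 4))²) + 16987 = (-252*(6 + 2)^(3/2) - 3*(6 + 2) - 3*(6 + 2)²) + 16987 = (-4032*√2 - 3*8 - 3*8²) + 16987 = (-4032*√2 - 24 - 3*64) + 16987 = (-4032*√2 - 24 - 192) + 16987 = (-216 - 4032*√2) + 16987 = 16771 - 4032*√2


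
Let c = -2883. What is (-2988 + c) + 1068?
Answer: -4803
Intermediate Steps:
(-2988 + c) + 1068 = (-2988 - 2883) + 1068 = -5871 + 1068 = -4803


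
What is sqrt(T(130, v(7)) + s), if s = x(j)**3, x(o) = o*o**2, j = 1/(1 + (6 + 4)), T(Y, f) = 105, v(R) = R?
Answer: 2*sqrt(680857395779)/161051 ≈ 10.247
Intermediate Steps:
j = 1/11 (j = 1/(1 + 10) = 1/11 ≈ 0.090909)
x(o) = o**3
s = 1/2357947691 (s = ((1/11)**3)**3 = (1/1331)**3 = 1/2357947691 ≈ 4.2410e-10)
sqrt(T(130, v(7)) + s) = sqrt(105 + 1/2357947691) = sqrt(247584507556/2357947691) = 2*sqrt(680857395779)/161051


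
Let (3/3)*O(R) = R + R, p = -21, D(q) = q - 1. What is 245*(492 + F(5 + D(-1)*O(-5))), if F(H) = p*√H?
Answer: 94815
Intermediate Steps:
D(q) = -1 + q
O(R) = 2*R (O(R) = R + R = 2*R)
F(H) = -21*√H
245*(492 + F(5 + D(-1)*O(-5))) = 245*(492 - 21*√(5 + (-1 - 1)*(2*(-5)))) = 245*(492 - 21*√(5 - 2*(-10))) = 245*(492 - 21*√(5 + 20)) = 245*(492 - 21*√25) = 245*(492 - 21*5) = 245*(492 - 105) = 245*387 = 94815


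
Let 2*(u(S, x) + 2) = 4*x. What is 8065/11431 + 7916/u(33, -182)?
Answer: -43768003/2091873 ≈ -20.923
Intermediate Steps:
u(S, x) = -2 + 2*x (u(S, x) = -2 + (4*x)/2 = -2 + 2*x)
8065/11431 + 7916/u(33, -182) = 8065/11431 + 7916/(-2 + 2*(-182)) = 8065*(1/11431) + 7916/(-2 - 364) = 8065/11431 + 7916/(-366) = 8065/11431 + 7916*(-1/366) = 8065/11431 - 3958/183 = -43768003/2091873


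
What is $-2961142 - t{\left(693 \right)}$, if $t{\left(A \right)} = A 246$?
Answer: $-3131620$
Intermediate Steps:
$t{\left(A \right)} = 246 A$
$-2961142 - t{\left(693 \right)} = -2961142 - 246 \cdot 693 = -2961142 - 170478 = -3131620$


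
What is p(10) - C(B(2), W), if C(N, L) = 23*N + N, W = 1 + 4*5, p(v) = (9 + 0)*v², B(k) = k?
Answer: 852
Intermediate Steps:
p(v) = 9*v²
W = 21 (W = 1 + 20 = 21)
C(N, L) = 24*N
p(10) - C(B(2), W) = 9*10² - 24*2 = 9*100 - 1*48 = 900 - 48 = 852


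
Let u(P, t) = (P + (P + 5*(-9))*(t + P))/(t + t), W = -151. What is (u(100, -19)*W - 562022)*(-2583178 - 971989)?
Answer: 73481856933177/38 ≈ 1.9337e+12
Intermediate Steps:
u(P, t) = (P + (-45 + P)*(P + t))/(2*t) (u(P, t) = (P + (P - 45)*(P + t))/((2*t)) = (P + (-45 + P)*(P + t))*(1/(2*t)) = (P + (-45 + P)*(P + t))/(2*t))
(u(100, -19)*W - 562022)*(-2583178 - 971989) = (((½)*(100² - 44*100 - 19*(-45 + 100))/(-19))*(-151) - 562022)*(-2583178 - 971989) = (((½)*(-1/19)*(10000 - 4400 - 19*55))*(-151) - 562022)*(-3555167) = (((½)*(-1/19)*(10000 - 4400 - 1045))*(-151) - 562022)*(-3555167) = (((½)*(-1/19)*4555)*(-151) - 562022)*(-3555167) = (-4555/38*(-151) - 562022)*(-3555167) = (687805/38 - 562022)*(-3555167) = -20669031/38*(-3555167) = 73481856933177/38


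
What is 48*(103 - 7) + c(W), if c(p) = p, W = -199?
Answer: 4409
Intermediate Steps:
48*(103 - 7) + c(W) = 48*(103 - 7) - 199 = 48*96 - 199 = 4608 - 199 = 4409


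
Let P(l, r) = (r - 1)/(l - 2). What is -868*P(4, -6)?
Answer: 3038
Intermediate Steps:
P(l, r) = (-1 + r)/(-2 + l)
-868*P(4, -6) = -868*(-1 - 6)/(-2 + 4) = -868*(-7)/2 = -434*(-7) = -868*(-7/2) = 3038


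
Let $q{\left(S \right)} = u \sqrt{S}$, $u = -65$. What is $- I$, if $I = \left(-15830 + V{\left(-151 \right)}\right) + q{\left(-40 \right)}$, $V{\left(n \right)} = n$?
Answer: $15981 + 130 i \sqrt{10} \approx 15981.0 + 411.1 i$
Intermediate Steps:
$q{\left(S \right)} = - 65 \sqrt{S}$
$I = -15981 - 130 i \sqrt{10}$ ($I = \left(-15830 - 151\right) - 65 \sqrt{-40} = -15981 - 65 \cdot 2 i \sqrt{10} = -15981 - 130 i \sqrt{10} \approx -15981.0 - 411.1 i$)
$- I = - (-15981 - 130 i \sqrt{10}) = 15981 + 130 i \sqrt{10}$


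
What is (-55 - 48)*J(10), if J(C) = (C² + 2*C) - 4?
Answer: -11948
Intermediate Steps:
J(C) = -4 + C² + 2*C
(-55 - 48)*J(10) = (-55 - 48)*(-4 + 10² + 2*10) = -103*(-4 + 100 + 20) = -103*116 = -11948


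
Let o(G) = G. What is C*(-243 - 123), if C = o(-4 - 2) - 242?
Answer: 90768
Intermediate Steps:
C = -248 (C = (-4 - 2) - 242 = -6 - 242 = -248)
C*(-243 - 123) = -248*(-243 - 123) = -248*(-366) = 90768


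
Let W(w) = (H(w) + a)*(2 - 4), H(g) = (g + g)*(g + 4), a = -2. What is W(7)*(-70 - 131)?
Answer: 61104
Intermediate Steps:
H(g) = 2*g*(4 + g) (H(g) = (2*g)*(4 + g) = 2*g*(4 + g))
W(w) = 4 - 4*w*(4 + w) (W(w) = (2*w*(4 + w) - 2)*(2 - 4) = (-2 + 2*w*(4 + w))*(-2) = 4 - 4*w*(4 + w))
W(7)*(-70 - 131) = (4 - 4*7*(4 + 7))*(-70 - 131) = (4 - 4*7*11)*(-201) = (4 - 308)*(-201) = -304*(-201) = 61104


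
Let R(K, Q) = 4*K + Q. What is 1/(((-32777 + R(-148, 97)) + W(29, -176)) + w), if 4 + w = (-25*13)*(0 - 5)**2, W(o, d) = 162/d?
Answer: -88/3643369 ≈ -2.4153e-5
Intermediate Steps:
R(K, Q) = Q + 4*K
w = -8129 (w = -4 + (-25*13)*(0 - 5)**2 = -4 - 325*(-5)**2 = -4 - 325*25 = -4 - 8125 = -8129)
1/(((-32777 + R(-148, 97)) + W(29, -176)) + w) = 1/(((-32777 + (97 + 4*(-148))) + 162/(-176)) - 8129) = 1/(((-32777 + (97 - 592)) + 162*(-1/176)) - 8129) = 1/(((-32777 - 495) - 81/88) - 8129) = 1/((-33272 - 81/88) - 8129) = 1/(-2928017/88 - 8129) = 1/(-3643369/88) = -88/3643369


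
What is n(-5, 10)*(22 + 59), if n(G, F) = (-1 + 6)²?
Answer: 2025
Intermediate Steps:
n(G, F) = 25 (n(G, F) = 5² = 25)
n(-5, 10)*(22 + 59) = 25*(22 + 59) = 25*81 = 2025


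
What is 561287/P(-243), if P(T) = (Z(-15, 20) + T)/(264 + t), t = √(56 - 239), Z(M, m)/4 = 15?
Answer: -49393256/61 - 561287*I*√183/183 ≈ -8.0973e+5 - 41492.0*I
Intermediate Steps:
Z(M, m) = 60 (Z(M, m) = 4*15 = 60)
t = I*√183 (t = √(-183) = I*√183 ≈ 13.528*I)
P(T) = (60 + T)/(264 + I*√183)
561287/P(-243) = 561287/(((60 - 243)/(264 + I*√183))) = 561287/((-183/(264 + I*√183))) = 561287*(-88/61 - I*√183/183) = -49393256/61 - 561287*I*√183/183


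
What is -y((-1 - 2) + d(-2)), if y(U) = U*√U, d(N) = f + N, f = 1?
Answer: 8*I ≈ 8.0*I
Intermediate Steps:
d(N) = 1 + N
y(U) = U^(3/2)
-y((-1 - 2) + d(-2)) = -((-1 - 2) + (1 - 2))^(3/2) = -(-3 - 1)^(3/2) = -(-4)^(3/2) = -(-8)*I = 8*I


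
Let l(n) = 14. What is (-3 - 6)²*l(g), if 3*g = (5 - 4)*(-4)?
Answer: 1134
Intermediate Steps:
g = -4/3 (g = ((5 - 4)*(-4))/3 = (1*(-4))/3 = (⅓)*(-4) = -4/3 ≈ -1.3333)
(-3 - 6)²*l(g) = (-3 - 6)²*14 = (-9)²*14 = 81*14 = 1134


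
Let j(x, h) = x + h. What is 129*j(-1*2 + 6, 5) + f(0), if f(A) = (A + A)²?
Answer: 1161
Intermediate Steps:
f(A) = 4*A² (f(A) = (2*A)² = 4*A²)
j(x, h) = h + x
129*j(-1*2 + 6, 5) + f(0) = 129*(5 + (-1*2 + 6)) + 4*0² = 129*(5 + (-2 + 6)) + 4*0 = 129*(5 + 4) + 0 = 129*9 + 0 = 1161 + 0 = 1161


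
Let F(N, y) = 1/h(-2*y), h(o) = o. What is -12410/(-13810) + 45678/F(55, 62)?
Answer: -7822082191/1381 ≈ -5.6641e+6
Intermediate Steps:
F(N, y) = -1/(2*y) (F(N, y) = 1/(-2*y) = -1/(2*y))
-12410/(-13810) + 45678/F(55, 62) = -12410/(-13810) + 45678/((-½/62)) = -12410*(-1/13810) + 45678/((-½*1/62)) = 1241/1381 + 45678/(-1/124) = 1241/1381 + 45678*(-124) = 1241/1381 - 5664072 = -7822082191/1381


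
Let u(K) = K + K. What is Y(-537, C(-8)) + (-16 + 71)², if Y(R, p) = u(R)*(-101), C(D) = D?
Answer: 111499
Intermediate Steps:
u(K) = 2*K
Y(R, p) = -202*R (Y(R, p) = (2*R)*(-101) = -202*R)
Y(-537, C(-8)) + (-16 + 71)² = -202*(-537) + (-16 + 71)² = 108474 + 55² = 108474 + 3025 = 111499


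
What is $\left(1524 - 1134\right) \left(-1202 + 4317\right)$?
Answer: $1214850$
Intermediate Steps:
$\left(1524 - 1134\right) \left(-1202 + 4317\right) = \left(1524 - 1134\right) 3115 = 390 \cdot 3115 = 1214850$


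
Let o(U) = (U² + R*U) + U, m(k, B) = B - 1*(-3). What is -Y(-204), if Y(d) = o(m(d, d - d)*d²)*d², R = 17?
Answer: -648763075634688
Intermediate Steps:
m(k, B) = 3 + B (m(k, B) = B + 3 = 3 + B)
o(U) = U² + 18*U (o(U) = (U² + 17*U) + U = U² + 18*U)
Y(d) = 3*d⁴*(18 + 3*d²) (Y(d) = (((3 + (d - d))*d²)*(18 + (3 + (d - d))*d²))*d² = (((3 + 0)*d²)*(18 + (3 + 0)*d²))*d² = ((3*d²)*(18 + 3*d²))*d² = (3*d²*(18 + 3*d²))*d² = 3*d⁴*(18 + 3*d²))
-Y(-204) = -9*(-204)⁴*(6 + (-204)²) = -9*1731891456*(6 + 41616) = -9*1731891456*41622 = -1*648763075634688 = -648763075634688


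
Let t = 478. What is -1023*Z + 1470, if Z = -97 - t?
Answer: 589695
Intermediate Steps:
Z = -575 (Z = -97 - 1*478 = -97 - 478 = -575)
-1023*Z + 1470 = -1023*(-575) + 1470 = 588225 + 1470 = 589695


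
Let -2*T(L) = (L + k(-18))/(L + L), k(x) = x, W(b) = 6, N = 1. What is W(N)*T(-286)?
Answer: -228/143 ≈ -1.5944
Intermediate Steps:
T(L) = -(-18 + L)/(4*L) (T(L) = -(L - 18)/(2*(L + L)) = -(-18 + L)/(2*(2*L)) = -(-18 + L)*1/(2*L)/2 = -(-18 + L)/(4*L))
W(N)*T(-286) = 6*((1/4)*(18 - 1*(-286))/(-286)) = 6*((1/4)*(-1/286)*(18 + 286)) = 6*((1/4)*(-1/286)*304) = 6*(-38/143) = -228/143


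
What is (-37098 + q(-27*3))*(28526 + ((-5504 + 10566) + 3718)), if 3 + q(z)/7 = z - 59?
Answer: -1421321294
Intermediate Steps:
q(z) = -434 + 7*z (q(z) = -21 + 7*(z - 59) = -21 + 7*(-59 + z) = -21 + (-413 + 7*z) = -434 + 7*z)
(-37098 + q(-27*3))*(28526 + ((-5504 + 10566) + 3718)) = (-37098 + (-434 + 7*(-27*3)))*(28526 + ((-5504 + 10566) + 3718)) = (-37098 + (-434 + 7*(-81)))*(28526 + (5062 + 3718)) = (-37098 + (-434 - 567))*(28526 + 8780) = (-37098 - 1001)*37306 = -38099*37306 = -1421321294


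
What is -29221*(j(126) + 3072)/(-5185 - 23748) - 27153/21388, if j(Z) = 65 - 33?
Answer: 1939148416043/618819004 ≈ 3133.6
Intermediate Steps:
j(Z) = 32
-29221*(j(126) + 3072)/(-5185 - 23748) - 27153/21388 = -29221*(32 + 3072)/(-5185 - 23748) - 27153/21388 = -29221/((-28933/3104)) - 27153*1/21388 = -29221/((-28933*1/3104)) - 27153/21388 = -29221/(-28933/3104) - 27153/21388 = -29221*(-3104/28933) - 27153/21388 = 90701984/28933 - 27153/21388 = 1939148416043/618819004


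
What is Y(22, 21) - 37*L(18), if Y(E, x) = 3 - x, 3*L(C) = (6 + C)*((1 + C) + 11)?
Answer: -8898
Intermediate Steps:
L(C) = (6 + C)*(12 + C)/3 (L(C) = ((6 + C)*((1 + C) + 11))/3 = ((6 + C)*(12 + C))/3 = (6 + C)*(12 + C)/3)
Y(22, 21) - 37*L(18) = (3 - 1*21) - 37*(24 + 6*18 + (⅓)*18²) = (3 - 21) - 37*(24 + 108 + (⅓)*324) = -18 - 37*(24 + 108 + 108) = -18 - 37*240 = -18 - 8880 = -8898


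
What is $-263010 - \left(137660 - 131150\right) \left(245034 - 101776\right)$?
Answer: $-932872590$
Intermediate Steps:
$-263010 - \left(137660 - 131150\right) \left(245034 - 101776\right) = -263010 - 6510 \cdot 143258 = -263010 - 932609580 = -932872590$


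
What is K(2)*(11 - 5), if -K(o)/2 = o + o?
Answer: -48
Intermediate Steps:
K(o) = -4*o (K(o) = -2*(o + o) = -4*o)
K(2)*(11 - 5) = (-4*2)*(11 - 5) = -8*6 = -48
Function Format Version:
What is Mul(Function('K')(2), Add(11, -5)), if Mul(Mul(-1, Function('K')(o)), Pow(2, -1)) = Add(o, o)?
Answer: -48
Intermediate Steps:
Function('K')(o) = Mul(-4, o) (Function('K')(o) = Mul(-2, Add(o, o)) = Mul(-2, Mul(2, o)) = Mul(-4, o))
Mul(Function('K')(2), Add(11, -5)) = Mul(Mul(-4, 2), Add(11, -5)) = Mul(-8, 6) = -48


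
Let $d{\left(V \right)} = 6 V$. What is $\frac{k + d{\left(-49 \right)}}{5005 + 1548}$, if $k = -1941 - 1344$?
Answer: $- \frac{3579}{6553} \approx -0.54616$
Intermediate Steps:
$k = -3285$
$\frac{k + d{\left(-49 \right)}}{5005 + 1548} = \frac{-3285 + 6 \left(-49\right)}{5005 + 1548} = \frac{-3285 - 294}{6553} = \left(-3579\right) \frac{1}{6553} = - \frac{3579}{6553}$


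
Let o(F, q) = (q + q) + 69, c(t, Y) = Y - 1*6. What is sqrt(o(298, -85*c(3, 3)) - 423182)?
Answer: I*sqrt(422603) ≈ 650.08*I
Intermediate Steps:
c(t, Y) = -6 + Y (c(t, Y) = Y - 6 = -6 + Y)
o(F, q) = 69 + 2*q (o(F, q) = 2*q + 69 = 69 + 2*q)
sqrt(o(298, -85*c(3, 3)) - 423182) = sqrt((69 + 2*(-85*(-6 + 3))) - 423182) = sqrt((69 + 2*(-85*(-3))) - 423182) = sqrt((69 + 2*255) - 423182) = sqrt((69 + 510) - 423182) = sqrt(579 - 423182) = sqrt(-422603) = I*sqrt(422603)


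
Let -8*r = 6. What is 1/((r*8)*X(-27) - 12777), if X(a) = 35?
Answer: -1/12987 ≈ -7.7000e-5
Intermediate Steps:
r = -¾ (r = -⅛*6 = -¾ ≈ -0.75000)
1/((r*8)*X(-27) - 12777) = 1/(-¾*8*35 - 12777) = 1/(-6*35 - 12777) = 1/(-210 - 12777) = 1/(-12987) = -1/12987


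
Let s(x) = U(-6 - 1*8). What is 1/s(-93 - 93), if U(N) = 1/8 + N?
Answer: -8/111 ≈ -0.072072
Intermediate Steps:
U(N) = 1/8 + N
s(x) = -111/8 (s(x) = 1/8 + (-6 - 1*8) = 1/8 + (-6 - 8) = 1/8 - 14 = -111/8)
1/s(-93 - 93) = 1/(-111/8) = -8/111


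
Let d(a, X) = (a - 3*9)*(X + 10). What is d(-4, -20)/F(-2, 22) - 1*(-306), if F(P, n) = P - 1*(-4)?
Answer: 461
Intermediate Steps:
F(P, n) = 4 + P (F(P, n) = P + 4 = 4 + P)
d(a, X) = (-27 + a)*(10 + X) (d(a, X) = (a - 27)*(10 + X) = (-27 + a)*(10 + X))
d(-4, -20)/F(-2, 22) - 1*(-306) = (-270 - 27*(-20) + 10*(-4) - 20*(-4))/(4 - 2) - 1*(-306) = (-270 + 540 - 40 + 80)/2 + 306 = 310*(½) + 306 = 155 + 306 = 461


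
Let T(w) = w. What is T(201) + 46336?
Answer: 46537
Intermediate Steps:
T(201) + 46336 = 201 + 46336 = 46537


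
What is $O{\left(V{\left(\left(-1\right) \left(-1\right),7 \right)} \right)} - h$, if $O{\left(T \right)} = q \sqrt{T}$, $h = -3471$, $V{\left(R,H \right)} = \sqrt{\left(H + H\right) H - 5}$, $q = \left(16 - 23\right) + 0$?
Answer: $3471 - 7 \sqrt[4]{93} \approx 3449.3$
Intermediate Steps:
$q = -7$ ($q = -7 + 0 = -7$)
$V{\left(R,H \right)} = \sqrt{-5 + 2 H^{2}}$ ($V{\left(R,H \right)} = \sqrt{2 H H - 5} = \sqrt{2 H^{2} - 5} = \sqrt{-5 + 2 H^{2}}$)
$O{\left(T \right)} = - 7 \sqrt{T}$
$O{\left(V{\left(\left(-1\right) \left(-1\right),7 \right)} \right)} - h = - 7 \sqrt{\sqrt{-5 + 2 \cdot 7^{2}}} - -3471 = - 7 \sqrt{\sqrt{-5 + 2 \cdot 49}} + 3471 = - 7 \sqrt{\sqrt{-5 + 98}} + 3471 = - 7 \sqrt{\sqrt{93}} + 3471 = - 7 \sqrt[4]{93} + 3471 = 3471 - 7 \sqrt[4]{93}$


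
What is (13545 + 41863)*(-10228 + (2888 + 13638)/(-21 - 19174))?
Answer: -10878972168288/19195 ≈ -5.6676e+8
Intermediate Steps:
(13545 + 41863)*(-10228 + (2888 + 13638)/(-21 - 19174)) = 55408*(-10228 + 16526/(-19195)) = 55408*(-10228 + 16526*(-1/19195)) = 55408*(-10228 - 16526/19195) = 55408*(-196342986/19195) = -10878972168288/19195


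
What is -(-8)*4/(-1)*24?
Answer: -768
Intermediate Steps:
-(-8)*4/(-1)*24 = -(-8)*4*(-1)*24 = -(-8)*(-4)*24 = -2*16*24 = -32*24 = -768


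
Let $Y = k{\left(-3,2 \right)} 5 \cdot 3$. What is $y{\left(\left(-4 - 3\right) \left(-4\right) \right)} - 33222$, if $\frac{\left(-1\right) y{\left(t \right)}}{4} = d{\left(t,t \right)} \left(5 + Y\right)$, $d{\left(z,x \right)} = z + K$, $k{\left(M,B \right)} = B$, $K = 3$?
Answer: $-37562$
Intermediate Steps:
$Y = 30$ ($Y = 2 \cdot 5 \cdot 3 = 10 \cdot 3 = 30$)
$d{\left(z,x \right)} = 3 + z$ ($d{\left(z,x \right)} = z + 3 = 3 + z$)
$y{\left(t \right)} = -420 - 140 t$ ($y{\left(t \right)} = - 4 \left(3 + t\right) \left(5 + 30\right) = - 4 \left(3 + t\right) 35 = - 4 \left(105 + 35 t\right) = -420 - 140 t$)
$y{\left(\left(-4 - 3\right) \left(-4\right) \right)} - 33222 = \left(-420 - 140 \left(-4 - 3\right) \left(-4\right)\right) - 33222 = \left(-420 - 140 \left(\left(-7\right) \left(-4\right)\right)\right) - 33222 = \left(-420 - 3920\right) - 33222 = -4340 - 33222 = -37562$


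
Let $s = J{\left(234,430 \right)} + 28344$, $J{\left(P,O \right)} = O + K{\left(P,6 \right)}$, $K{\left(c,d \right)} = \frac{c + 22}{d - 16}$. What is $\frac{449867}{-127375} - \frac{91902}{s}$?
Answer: $- \frac{20532478094}{3051522875} \approx -6.7286$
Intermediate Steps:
$K{\left(c,d \right)} = \frac{22 + c}{-16 + d}$
$J{\left(P,O \right)} = - \frac{11}{5} + O - \frac{P}{10}$ ($J{\left(P,O \right)} = O + \frac{22 + P}{-16 + 6} = O + \frac{22 + P}{-10} = O - \frac{22 + P}{10} = O - \left(\frac{11}{5} + \frac{P}{10}\right) = - \frac{11}{5} + O - \frac{P}{10}$)
$s = \frac{143742}{5}$ ($s = \left(- \frac{11}{5} + 430 - \frac{117}{5}\right) + 28344 = \frac{2022}{5} + 28344 = \frac{143742}{5} \approx 28748.0$)
$\frac{449867}{-127375} - \frac{91902}{s} = \frac{449867}{-127375} - \frac{91902}{\frac{143742}{5}} = 449867 \left(- \frac{1}{127375}\right) - \frac{76585}{23957} = - \frac{449867}{127375} - \frac{76585}{23957} = - \frac{20532478094}{3051522875}$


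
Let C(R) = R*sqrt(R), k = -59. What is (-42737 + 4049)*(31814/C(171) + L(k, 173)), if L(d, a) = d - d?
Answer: -410273344*sqrt(19)/3249 ≈ -5.5043e+5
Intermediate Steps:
L(d, a) = 0
C(R) = R**(3/2)
(-42737 + 4049)*(31814/C(171) + L(k, 173)) = (-42737 + 4049)*(31814/(171**(3/2)) + 0) = -38688*(31814/((513*sqrt(19))) + 0) = -38688*(31814*(sqrt(19)/9747) + 0) = -38688*(31814*sqrt(19)/9747 + 0) = -410273344*sqrt(19)/3249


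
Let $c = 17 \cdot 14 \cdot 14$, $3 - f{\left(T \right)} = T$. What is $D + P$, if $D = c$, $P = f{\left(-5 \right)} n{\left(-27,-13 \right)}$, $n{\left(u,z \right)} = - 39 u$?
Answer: $11756$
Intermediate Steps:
$f{\left(T \right)} = 3 - T$
$c = 3332$ ($c = 238 \cdot 14 = 3332$)
$P = 8424$ ($P = \left(3 - -5\right) \left(\left(-39\right) \left(-27\right)\right) = \left(3 + 5\right) 1053 = 8 \cdot 1053 = 8424$)
$D = 3332$
$D + P = 3332 + 8424 = 11756$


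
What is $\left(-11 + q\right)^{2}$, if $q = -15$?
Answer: $676$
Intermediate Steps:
$\left(-11 + q\right)^{2} = \left(-11 - 15\right)^{2} = \left(-26\right)^{2} = 676$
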